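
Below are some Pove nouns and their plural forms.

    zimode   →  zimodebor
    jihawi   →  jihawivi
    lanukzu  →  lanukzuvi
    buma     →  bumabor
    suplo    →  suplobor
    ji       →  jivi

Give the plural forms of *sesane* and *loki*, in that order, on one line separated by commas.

sesanebor, lokivi

Looking at the last vowel of each stem: -vi when the last vowel of the stem is a high vowel (*jihawi*, *lanukzu*, *ji*); -bor when the last vowel of the stem is a non-high vowel (*zimode*, *buma*, *suplo*).
*sesane*: last vowel = /e/, a non-high vowel → -bor → *sesanebor*.
*loki*: last vowel = /i/, a high vowel → -vi → *lokivi*.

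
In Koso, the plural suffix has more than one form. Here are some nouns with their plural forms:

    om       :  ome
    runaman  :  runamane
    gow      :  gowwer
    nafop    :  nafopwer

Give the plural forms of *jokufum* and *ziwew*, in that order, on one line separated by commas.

jokufume, ziwewwer

The suffix is conditioned by the final consonant: -e when the stem ends in a nasal (*om*, *runaman*); -wer when the stem ends in a non-nasal consonant (*gow*, *nafop*).
Since the final consonant of *jokufum* is /m/ (a nasal), it takes -e, giving *jokufume*.
*ziwew* — final consonant /w/ (non-nasal) → -wer → *ziwewwer*.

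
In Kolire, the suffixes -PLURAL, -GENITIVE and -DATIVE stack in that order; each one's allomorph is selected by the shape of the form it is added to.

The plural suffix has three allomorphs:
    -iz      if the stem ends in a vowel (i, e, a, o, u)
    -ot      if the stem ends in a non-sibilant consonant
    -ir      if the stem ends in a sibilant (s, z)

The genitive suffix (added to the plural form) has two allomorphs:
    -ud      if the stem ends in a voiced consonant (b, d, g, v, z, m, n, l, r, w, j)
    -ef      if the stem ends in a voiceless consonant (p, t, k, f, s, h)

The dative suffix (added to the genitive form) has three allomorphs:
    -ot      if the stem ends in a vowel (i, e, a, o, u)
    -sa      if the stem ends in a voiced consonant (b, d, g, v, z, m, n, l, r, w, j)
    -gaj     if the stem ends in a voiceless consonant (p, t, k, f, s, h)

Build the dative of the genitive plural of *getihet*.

*getihet* — final sound /t/ (a non-sibilant consonant) → -ot → *getihetot*.
Since the final consonant of the plural form *getihetot* is /t/ (voiceless), it takes -ef, giving *getihetotef*.
The genitive form *getihetotef*: final sound = /f/, a voiceless consonant → -gaj → *getihetotefgaj*.

getihetotefgaj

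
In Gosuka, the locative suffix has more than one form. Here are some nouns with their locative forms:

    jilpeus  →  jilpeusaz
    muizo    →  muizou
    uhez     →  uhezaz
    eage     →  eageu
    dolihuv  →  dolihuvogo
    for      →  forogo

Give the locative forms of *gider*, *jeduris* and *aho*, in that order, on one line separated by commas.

giderogo, jedurisaz, ahou

The alternation tracks the final sound of the stem — -az when the stem ends in a sibilant (*jilpeus*, *uhez*); -ogo when the stem ends in a non-sibilant consonant (*dolihuv*, *for*); -u when the stem ends in a vowel (*muizo*, *eage*).
Since the final sound of *gider* is /r/ (a non-sibilant consonant), it takes -ogo, giving *giderogo*.
*jeduris*: final sound = /s/, a sibilant → -az → *jedurisaz*.
*aho*: final sound = /o/, a vowel → -u → *ahou*.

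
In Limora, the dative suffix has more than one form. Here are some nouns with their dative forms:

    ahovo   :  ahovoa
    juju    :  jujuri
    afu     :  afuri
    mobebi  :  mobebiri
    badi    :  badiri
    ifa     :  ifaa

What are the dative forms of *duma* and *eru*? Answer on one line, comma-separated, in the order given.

dumaa, eruri

The alternation tracks the last vowel of the stem — -ri when the last vowel of the stem is a high vowel (*juju*, *afu*, *mobebi*, *badi*); -a when the last vowel of the stem is a non-high vowel (*ahovo*, *ifa*).
*duma* — last vowel /a/ (a non-high vowel) → -a → *dumaa*.
*eru* — last vowel /u/ (a high vowel) → -ri → *eruri*.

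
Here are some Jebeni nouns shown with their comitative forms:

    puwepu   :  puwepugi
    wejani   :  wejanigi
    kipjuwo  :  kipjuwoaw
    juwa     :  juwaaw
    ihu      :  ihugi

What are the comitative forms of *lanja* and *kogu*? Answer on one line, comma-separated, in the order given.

lanjaaw, kogugi

Looking at the last vowel of each stem: -gi when the last vowel of the stem is a high vowel (*puwepu*, *wejani*, *ihu*); -aw when the last vowel of the stem is a non-high vowel (*kipjuwo*, *juwa*).
*lanja* — last vowel /a/ (a non-high vowel) → -aw → *lanjaaw*.
The last vowel of *kogu* is /u/, which is a high vowel, so the suffix is -gi, giving *kogugi*.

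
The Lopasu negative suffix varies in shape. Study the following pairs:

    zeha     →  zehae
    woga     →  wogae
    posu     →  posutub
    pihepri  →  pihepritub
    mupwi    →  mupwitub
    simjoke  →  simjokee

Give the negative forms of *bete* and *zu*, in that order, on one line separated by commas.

Looking at the last vowel of each stem: -tub when the last vowel of the stem is a high vowel (*posu*, *pihepri*, *mupwi*); -e when the last vowel of the stem is a non-high vowel (*zeha*, *woga*, *simjoke*).
*bete* — last vowel /e/ (a non-high vowel) → -e → *betee*.
The last vowel of *zu* is /u/, which is a high vowel, so the suffix is -tub, giving *zutub*.

betee, zutub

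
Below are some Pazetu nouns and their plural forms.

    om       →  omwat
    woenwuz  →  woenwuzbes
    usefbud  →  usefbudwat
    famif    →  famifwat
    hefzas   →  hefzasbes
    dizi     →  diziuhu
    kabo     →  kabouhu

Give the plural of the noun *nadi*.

nadiuhu

Looking at the final sound of each stem: -bes when the stem ends in a sibilant (*woenwuz*, *hefzas*); -wat when the stem ends in a non-sibilant consonant (*om*, *usefbud*, *famif*); -uhu when the stem ends in a vowel (*dizi*, *kabo*).
*nadi* — final sound /i/ (a vowel) → -uhu → *nadiuhu*.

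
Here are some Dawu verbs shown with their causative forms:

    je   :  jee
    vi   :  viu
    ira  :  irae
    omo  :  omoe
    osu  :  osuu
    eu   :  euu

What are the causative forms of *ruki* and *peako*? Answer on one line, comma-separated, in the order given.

rukiu, peakoe

The pattern is height harmony: -u when the last vowel of the stem is a high vowel (*vi*, *osu*, *eu*); -e when the last vowel of the stem is a non-high vowel (*je*, *ira*, *omo*).
*ruki* — last vowel /i/ (a high vowel) → -u → *rukiu*.
The last vowel of *peako* is /o/, which is a non-high vowel, so the suffix is -e, giving *peakoe*.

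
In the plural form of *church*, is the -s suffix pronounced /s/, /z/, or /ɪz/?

The stem *church* ends in a sibilant (/s, z, ʃ, ʒ, tʃ, dʒ/).
The plural suffix surfaces as /ɪz/ after sibilants, /s/ after other voiceless consonants, and /z/ after other voiced sounds.
So the plural -s on *church* is pronounced /ɪz/.

/ɪz/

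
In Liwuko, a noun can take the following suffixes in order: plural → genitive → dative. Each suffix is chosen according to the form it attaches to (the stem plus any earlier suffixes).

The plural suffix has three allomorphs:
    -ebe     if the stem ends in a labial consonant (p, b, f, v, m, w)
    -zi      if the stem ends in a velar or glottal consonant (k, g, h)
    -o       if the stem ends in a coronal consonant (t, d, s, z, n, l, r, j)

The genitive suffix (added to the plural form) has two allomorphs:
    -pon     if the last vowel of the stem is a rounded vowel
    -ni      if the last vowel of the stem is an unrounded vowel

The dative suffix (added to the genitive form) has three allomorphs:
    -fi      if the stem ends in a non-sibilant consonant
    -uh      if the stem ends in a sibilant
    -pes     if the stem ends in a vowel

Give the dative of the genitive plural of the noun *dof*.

dofebenipes

Since the final consonant of *dof* is /f/ (labial), it takes -ebe, giving *dofebe*.
The plural form *dofebe* — last vowel /e/ (an unrounded vowel) → -ni → *dofebeni*.
The genitive form *dofebeni*: final sound = /i/, a vowel → -pes → *dofebenipes*.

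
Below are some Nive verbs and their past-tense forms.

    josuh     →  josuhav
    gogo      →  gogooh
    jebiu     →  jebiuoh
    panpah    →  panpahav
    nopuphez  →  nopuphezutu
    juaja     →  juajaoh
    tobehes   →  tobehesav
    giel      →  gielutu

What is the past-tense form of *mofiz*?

mofizutu

The pattern is voicing of the final sound: -av when the stem ends in a voiceless consonant (*josuh*, *panpah*, *tobehes*); -utu when the stem ends in a voiced consonant (*nopuphez*, *giel*); -oh when the stem ends in a vowel (*gogo*, *jebiu*, *juaja*).
*mofiz* — final sound /z/ (a voiced consonant) → -utu → *mofizutu*.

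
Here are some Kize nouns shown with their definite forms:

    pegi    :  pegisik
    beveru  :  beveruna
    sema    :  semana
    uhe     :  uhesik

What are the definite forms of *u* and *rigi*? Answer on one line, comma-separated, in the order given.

una, rigisik

The alternation tracks the last vowel of the stem — -sik when the last vowel of the stem is a front vowel (*pegi*, *uhe*); -na when the last vowel of the stem is a back vowel (*beveru*, *sema*).
The last vowel of *u* is /u/, which is a back vowel, so the suffix is -na, giving *una*.
*rigi*: last vowel = /i/, a front vowel → -sik → *rigisik*.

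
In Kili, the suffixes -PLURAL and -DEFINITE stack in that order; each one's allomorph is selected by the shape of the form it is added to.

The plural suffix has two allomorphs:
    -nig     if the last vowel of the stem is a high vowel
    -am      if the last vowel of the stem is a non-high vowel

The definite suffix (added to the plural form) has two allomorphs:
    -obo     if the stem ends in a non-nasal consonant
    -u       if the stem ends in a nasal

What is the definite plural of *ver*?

Since the last vowel of *ver* is /e/ (a non-high vowel), it takes -am, giving *veram*.
The final consonant of the plural form *veram* is /m/, which is a nasal, so the definite suffix is -u, giving *veramu*.

veramu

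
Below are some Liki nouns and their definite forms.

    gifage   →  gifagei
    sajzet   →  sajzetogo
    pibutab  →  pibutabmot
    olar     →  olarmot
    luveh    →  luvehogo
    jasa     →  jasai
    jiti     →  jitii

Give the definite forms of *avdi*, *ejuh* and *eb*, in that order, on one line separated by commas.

avdii, ejuhogo, ebmot

The suffix is conditioned by the final sound: -ogo when the stem ends in a voiceless consonant (*sajzet*, *luveh*); -mot when the stem ends in a voiced consonant (*pibutab*, *olar*); -i when the stem ends in a vowel (*gifage*, *jasa*, *jiti*).
Since the final sound of *avdi* is /i/ (a vowel), it takes -i, giving *avdii*.
Since the final sound of *ejuh* is /h/ (a voiceless consonant), it takes -ogo, giving *ejuhogo*.
The final sound of *eb* is /b/, which is a voiced consonant, so the suffix is -mot, giving *ebmot*.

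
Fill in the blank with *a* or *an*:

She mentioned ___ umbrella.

The indefinite article is chosen by the initial *sound* of the following word, not its spelling.
*umbrella* begins with the sound /ʌ/ (u pronounced /ʌ/) — a vowel sound.
So the article is *an*: She mentioned an umbrella.

an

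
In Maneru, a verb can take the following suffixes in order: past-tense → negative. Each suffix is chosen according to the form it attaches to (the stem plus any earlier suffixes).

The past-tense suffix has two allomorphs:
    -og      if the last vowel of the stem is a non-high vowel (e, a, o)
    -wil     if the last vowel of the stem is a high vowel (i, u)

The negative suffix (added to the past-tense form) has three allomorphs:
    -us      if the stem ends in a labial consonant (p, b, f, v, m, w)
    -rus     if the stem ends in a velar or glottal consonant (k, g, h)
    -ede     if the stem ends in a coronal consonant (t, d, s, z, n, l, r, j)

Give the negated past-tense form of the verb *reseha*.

The last vowel of *reseha* is /a/, which is a non-high vowel, so the past-tense suffix is -og, giving *resehaog*.
The past-tense form *resehaog*: final consonant = /g/, velar/glottal → -rus → *resehaogrus*.

resehaogrus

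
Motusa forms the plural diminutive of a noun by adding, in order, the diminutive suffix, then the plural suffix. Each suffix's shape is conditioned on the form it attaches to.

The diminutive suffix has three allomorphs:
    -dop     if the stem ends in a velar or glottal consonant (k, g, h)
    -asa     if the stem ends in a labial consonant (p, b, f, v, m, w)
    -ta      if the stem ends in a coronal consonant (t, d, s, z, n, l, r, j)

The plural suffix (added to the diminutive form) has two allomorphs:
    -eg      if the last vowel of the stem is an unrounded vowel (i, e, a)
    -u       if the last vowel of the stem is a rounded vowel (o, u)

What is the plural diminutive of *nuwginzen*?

*nuwginzen* — final consonant /n/ (coronal) → -ta → *nuwginzenta*.
The diminutive form *nuwginzenta* — last vowel /a/ (an unrounded vowel) → -eg → *nuwginzentaeg*.

nuwginzentaeg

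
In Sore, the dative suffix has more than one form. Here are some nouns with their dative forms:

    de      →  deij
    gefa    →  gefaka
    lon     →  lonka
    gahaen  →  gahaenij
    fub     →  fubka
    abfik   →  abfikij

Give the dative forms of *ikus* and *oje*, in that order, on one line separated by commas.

Looking at the last vowel of each stem: -ij when the last vowel of the stem is a front vowel (*de*, *gahaen*, *abfik*); -ka when the last vowel of the stem is a back vowel (*gefa*, *lon*, *fub*).
Since the last vowel of *ikus* is /u/ (a back vowel), it takes -ka, giving *ikuska*.
The last vowel of *oje* is /e/, which is a front vowel, so the suffix is -ij, giving *ojeij*.

ikuska, ojeij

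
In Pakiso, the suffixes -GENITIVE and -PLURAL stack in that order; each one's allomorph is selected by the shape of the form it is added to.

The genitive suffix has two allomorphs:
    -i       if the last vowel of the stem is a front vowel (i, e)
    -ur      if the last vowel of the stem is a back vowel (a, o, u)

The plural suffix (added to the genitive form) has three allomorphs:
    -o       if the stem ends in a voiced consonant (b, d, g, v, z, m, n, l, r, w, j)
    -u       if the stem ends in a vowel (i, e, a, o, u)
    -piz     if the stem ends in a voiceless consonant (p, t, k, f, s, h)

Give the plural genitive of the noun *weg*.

Since the last vowel of *weg* is /e/ (a front vowel), it takes -i, giving *wegi*.
The genitive form *wegi* — final sound /i/ (a vowel) → -u → *wegiu*.

wegiu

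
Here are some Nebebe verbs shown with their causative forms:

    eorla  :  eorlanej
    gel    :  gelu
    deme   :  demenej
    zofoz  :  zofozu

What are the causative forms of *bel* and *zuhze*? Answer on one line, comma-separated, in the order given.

belu, zuhzenej

The pattern is consonant vs. vowel: -u when the stem ends in a consonant (*gel*, *zofoz*); -nej when the stem ends in a vowel (*eorla*, *deme*).
The final sound of *bel* is /l/, which is a consonant, so the suffix is -u, giving *belu*.
The final sound of *zuhze* is /e/, which is a vowel, so the suffix is -nej, giving *zuhzenej*.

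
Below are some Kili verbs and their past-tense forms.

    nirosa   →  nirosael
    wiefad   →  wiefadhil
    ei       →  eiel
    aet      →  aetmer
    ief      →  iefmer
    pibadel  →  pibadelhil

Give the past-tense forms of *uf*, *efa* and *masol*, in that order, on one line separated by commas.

ufmer, efael, masolhil

The suffix is conditioned by the final sound: -mer when the stem ends in a voiceless consonant (*aet*, *ief*); -hil when the stem ends in a voiced consonant (*wiefad*, *pibadel*); -el when the stem ends in a vowel (*nirosa*, *ei*).
The final sound of *uf* is /f/, which is a voiceless consonant, so the suffix is -mer, giving *ufmer*.
The final sound of *efa* is /a/, which is a vowel, so the suffix is -el, giving *efael*.
*masol* — final sound /l/ (a voiced consonant) → -hil → *masolhil*.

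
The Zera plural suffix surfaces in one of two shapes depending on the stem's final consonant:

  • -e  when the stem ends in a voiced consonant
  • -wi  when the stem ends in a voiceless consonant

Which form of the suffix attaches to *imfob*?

-e

Since the final consonant of *imfob* is /b/ (voiced), it takes -e.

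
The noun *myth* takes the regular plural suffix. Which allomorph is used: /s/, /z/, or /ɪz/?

/s/

The stem *myth* ends in a voiceless non-sibilant consonant.
The plural suffix surfaces as /ɪz/ after sibilants, /s/ after other voiceless consonants, and /z/ after other voiced sounds.
So the plural -s on *myth* is pronounced /s/.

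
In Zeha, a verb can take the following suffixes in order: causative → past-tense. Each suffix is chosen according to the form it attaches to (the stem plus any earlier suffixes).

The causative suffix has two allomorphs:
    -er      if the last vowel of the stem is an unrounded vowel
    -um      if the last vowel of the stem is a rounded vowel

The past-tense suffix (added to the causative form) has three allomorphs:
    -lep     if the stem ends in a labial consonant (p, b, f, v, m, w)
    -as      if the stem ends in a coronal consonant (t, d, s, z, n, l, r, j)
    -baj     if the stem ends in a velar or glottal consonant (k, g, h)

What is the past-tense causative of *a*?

The last vowel of *a* is /a/, which is an unrounded vowel, so the causative suffix is -er, giving *aer*.
The causative form *aer*: final consonant = /r/, coronal → -as → *aeras*.

aeras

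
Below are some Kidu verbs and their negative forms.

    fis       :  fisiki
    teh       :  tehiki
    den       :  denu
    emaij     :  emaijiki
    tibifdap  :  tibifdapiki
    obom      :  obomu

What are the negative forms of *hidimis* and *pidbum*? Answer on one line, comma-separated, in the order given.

hidimisiki, pidbumu

The suffix is conditioned by the final consonant: -u when the stem ends in a nasal (*den*, *obom*); -iki when the stem ends in a non-nasal consonant (*fis*, *teh*, *emaij*, *tibifdap*).
The final consonant of *hidimis* is /s/, which is non-nasal, so the suffix is -iki, giving *hidimisiki*.
*pidbum* — final consonant /m/ (a nasal) → -u → *pidbumu*.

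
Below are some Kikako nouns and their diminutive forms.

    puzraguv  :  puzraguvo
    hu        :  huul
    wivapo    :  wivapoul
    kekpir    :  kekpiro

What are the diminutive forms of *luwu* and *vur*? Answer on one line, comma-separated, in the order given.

luwuul, vuro

Looking at the final sound of each stem: -o when the stem ends in a consonant (*puzraguv*, *kekpir*); -ul when the stem ends in a vowel (*hu*, *wivapo*).
*luwu*: final sound = /u/, a vowel → -ul → *luwuul*.
The final sound of *vur* is /r/, which is a consonant, so the suffix is -o, giving *vuro*.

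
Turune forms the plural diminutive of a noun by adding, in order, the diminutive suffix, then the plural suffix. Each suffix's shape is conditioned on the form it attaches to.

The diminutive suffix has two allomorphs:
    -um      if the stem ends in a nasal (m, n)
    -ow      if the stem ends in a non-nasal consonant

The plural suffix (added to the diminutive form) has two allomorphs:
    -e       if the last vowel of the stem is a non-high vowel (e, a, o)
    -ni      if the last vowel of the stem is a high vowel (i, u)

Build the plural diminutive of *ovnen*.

ovnenumni

*ovnen* — final consonant /n/ (a nasal) → -um → *ovnenum*.
The diminutive form *ovnenum*: last vowel = /u/, a high vowel → -ni → *ovnenumni*.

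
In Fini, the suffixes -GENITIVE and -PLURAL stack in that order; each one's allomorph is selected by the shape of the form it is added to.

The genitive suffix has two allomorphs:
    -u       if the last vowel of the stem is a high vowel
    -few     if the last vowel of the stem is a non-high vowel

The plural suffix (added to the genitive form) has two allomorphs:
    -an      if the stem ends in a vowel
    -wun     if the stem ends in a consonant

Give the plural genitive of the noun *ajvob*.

ajvobfewwun

Since the last vowel of *ajvob* is /o/ (a non-high vowel), it takes -few, giving *ajvobfew*.
The final sound of the genitive form *ajvobfew* is /w/, which is a consonant, so the plural suffix is -wun, giving *ajvobfewwun*.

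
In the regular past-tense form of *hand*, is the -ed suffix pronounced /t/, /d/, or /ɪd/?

The stem *hand* ends in /t/ or /d/.
The -ed suffix is realized as /ɪd/ after /t, d/; as /t/ after other voiceless consonants; and as /d/ after other voiced sounds.
So -ed on *hand* is pronounced /ɪd/.

/ɪd/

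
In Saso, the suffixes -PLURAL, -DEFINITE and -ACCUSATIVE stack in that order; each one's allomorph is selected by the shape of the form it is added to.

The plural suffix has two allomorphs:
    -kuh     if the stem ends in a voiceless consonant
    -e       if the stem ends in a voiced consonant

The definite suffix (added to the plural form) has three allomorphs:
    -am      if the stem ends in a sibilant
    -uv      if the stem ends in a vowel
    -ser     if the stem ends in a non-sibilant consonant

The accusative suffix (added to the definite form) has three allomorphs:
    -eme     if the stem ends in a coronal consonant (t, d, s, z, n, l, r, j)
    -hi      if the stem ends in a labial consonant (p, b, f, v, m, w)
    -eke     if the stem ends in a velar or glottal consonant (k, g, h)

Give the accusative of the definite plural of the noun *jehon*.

*jehon* — final consonant /n/ (voiced) → -e → *jehone*.
Since the final sound of the plural form *jehone* is /e/ (a vowel), it takes -uv, giving *jehoneuv*.
Since the final consonant of the definite form *jehoneuv* is /v/ (labial), it takes -hi, giving *jehoneuvhi*.

jehoneuvhi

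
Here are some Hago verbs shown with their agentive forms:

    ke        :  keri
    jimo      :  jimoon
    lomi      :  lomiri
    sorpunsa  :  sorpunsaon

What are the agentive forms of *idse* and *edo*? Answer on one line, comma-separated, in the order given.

idseri, edoon

The pattern is front/back vowel harmony: -ri when the last vowel of the stem is a front vowel (*ke*, *lomi*); -on when the last vowel of the stem is a back vowel (*jimo*, *sorpunsa*).
*idse* — last vowel /e/ (a front vowel) → -ri → *idseri*.
Since the last vowel of *edo* is /o/ (a back vowel), it takes -on, giving *edoon*.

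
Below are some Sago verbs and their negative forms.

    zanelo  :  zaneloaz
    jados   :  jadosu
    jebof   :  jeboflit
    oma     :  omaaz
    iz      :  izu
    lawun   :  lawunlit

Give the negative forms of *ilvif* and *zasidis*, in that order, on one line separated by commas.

ilviflit, zasidisu

The suffix is conditioned by the final sound: -u when the stem ends in a sibilant (*jados*, *iz*); -lit when the stem ends in a non-sibilant consonant (*jebof*, *lawun*); -az when the stem ends in a vowel (*zanelo*, *oma*).
The final sound of *ilvif* is /f/, which is a non-sibilant consonant, so the suffix is -lit, giving *ilviflit*.
The final sound of *zasidis* is /s/, which is a sibilant, so the suffix is -u, giving *zasidisu*.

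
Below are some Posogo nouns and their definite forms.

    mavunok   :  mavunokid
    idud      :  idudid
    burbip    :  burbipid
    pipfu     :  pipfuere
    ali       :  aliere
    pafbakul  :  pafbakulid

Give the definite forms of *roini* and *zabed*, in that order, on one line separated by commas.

roiniere, zabedid

The alternation tracks the final sound of the stem — -id when the stem ends in a consonant (*mavunok*, *idud*, *burbip*, *pafbakul*); -ere when the stem ends in a vowel (*pipfu*, *ali*).
*roini*: final sound = /i/, a vowel → -ere → *roiniere*.
*zabed* — final sound /d/ (a consonant) → -id → *zabedid*.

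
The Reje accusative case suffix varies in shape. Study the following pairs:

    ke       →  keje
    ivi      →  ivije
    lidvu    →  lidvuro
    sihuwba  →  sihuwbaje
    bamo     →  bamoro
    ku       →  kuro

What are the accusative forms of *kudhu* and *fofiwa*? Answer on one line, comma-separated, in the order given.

The alternation tracks the last vowel of the stem — -ro when the last vowel of the stem is a rounded vowel (*lidvu*, *bamo*, *ku*); -je when the last vowel of the stem is an unrounded vowel (*ke*, *ivi*, *sihuwba*).
Since the last vowel of *kudhu* is /u/ (a rounded vowel), it takes -ro, giving *kudhuro*.
*fofiwa*: last vowel = /a/, an unrounded vowel → -je → *fofiwaje*.

kudhuro, fofiwaje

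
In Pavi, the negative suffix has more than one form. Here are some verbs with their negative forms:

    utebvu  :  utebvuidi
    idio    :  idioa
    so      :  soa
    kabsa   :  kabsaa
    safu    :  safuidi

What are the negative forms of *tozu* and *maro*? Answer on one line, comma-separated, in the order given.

The suffix is conditioned by the last vowel: -idi when the last vowel of the stem is a high vowel (*utebvu*, *safu*); -a when the last vowel of the stem is a non-high vowel (*idio*, *so*, *kabsa*).
*tozu*: last vowel = /u/, a high vowel → -idi → *tozuidi*.
Since the last vowel of *maro* is /o/ (a non-high vowel), it takes -a, giving *maroa*.

tozuidi, maroa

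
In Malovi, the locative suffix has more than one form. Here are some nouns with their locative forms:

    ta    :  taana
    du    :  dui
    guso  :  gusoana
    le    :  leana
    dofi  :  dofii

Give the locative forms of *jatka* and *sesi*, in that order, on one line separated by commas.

jatkaana, sesii

Looking at the last vowel of each stem: -i when the last vowel of the stem is a high vowel (*du*, *dofi*); -ana when the last vowel of the stem is a non-high vowel (*ta*, *guso*, *le*).
*jatka*: last vowel = /a/, a non-high vowel → -ana → *jatkaana*.
*sesi* — last vowel /i/ (a high vowel) → -i → *sesii*.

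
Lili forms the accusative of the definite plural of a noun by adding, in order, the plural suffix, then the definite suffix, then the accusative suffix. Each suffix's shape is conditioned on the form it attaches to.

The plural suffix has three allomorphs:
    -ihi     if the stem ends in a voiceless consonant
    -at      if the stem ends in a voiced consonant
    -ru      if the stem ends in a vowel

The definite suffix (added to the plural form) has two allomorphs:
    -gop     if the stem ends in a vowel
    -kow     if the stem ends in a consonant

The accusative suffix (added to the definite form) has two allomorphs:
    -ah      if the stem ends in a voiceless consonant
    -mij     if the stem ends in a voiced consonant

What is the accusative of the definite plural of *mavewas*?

mavewasihigopah

The final sound of *mavewas* is /s/, which is a voiceless consonant, so the plural suffix is -ihi, giving *mavewasihi*.
Since the final sound of the plural form *mavewasihi* is /i/ (a vowel), it takes -gop, giving *mavewasihigop*.
The final consonant of the definite form *mavewasihigop* is /p/, which is voiceless, so the accusative suffix is -ah, giving *mavewasihigopah*.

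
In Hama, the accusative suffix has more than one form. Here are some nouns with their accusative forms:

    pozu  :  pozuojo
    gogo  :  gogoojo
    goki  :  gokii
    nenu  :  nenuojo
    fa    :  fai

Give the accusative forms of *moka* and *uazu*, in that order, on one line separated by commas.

The alternation tracks the last vowel of the stem — -ojo when the last vowel of the stem is a rounded vowel (*pozu*, *gogo*, *nenu*); -i when the last vowel of the stem is an unrounded vowel (*goki*, *fa*).
The last vowel of *moka* is /a/, which is an unrounded vowel, so the suffix is -i, giving *mokai*.
Since the last vowel of *uazu* is /u/ (a rounded vowel), it takes -ojo, giving *uazuojo*.

mokai, uazuojo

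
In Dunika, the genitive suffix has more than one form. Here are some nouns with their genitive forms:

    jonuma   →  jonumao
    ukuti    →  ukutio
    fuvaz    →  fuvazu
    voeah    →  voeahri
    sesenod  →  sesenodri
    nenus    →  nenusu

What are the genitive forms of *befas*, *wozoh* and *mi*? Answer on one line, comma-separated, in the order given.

befasu, wozohri, mio

Looking at the final sound of each stem: -u when the stem ends in a sibilant (*fuvaz*, *nenus*); -ri when the stem ends in a non-sibilant consonant (*voeah*, *sesenod*); -o when the stem ends in a vowel (*jonuma*, *ukuti*).
The final sound of *befas* is /s/, which is a sibilant, so the suffix is -u, giving *befasu*.
*wozoh*: final sound = /h/, a non-sibilant consonant → -ri → *wozohri*.
*mi*: final sound = /i/, a vowel → -o → *mio*.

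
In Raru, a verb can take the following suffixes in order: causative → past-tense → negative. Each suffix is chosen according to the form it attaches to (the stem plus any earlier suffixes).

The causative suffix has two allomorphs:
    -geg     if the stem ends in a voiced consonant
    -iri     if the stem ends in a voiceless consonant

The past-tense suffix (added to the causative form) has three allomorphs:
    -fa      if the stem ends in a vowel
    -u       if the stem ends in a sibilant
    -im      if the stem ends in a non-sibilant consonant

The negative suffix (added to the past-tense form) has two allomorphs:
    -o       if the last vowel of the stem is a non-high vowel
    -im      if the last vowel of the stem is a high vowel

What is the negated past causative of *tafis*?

*tafis* — final consonant /s/ (voiceless) → -iri → *tafisiri*.
The causative form *tafisiri*: final sound = /i/, a vowel → -fa → *tafisirifa*.
The last vowel of the past-tense form *tafisirifa* is /a/, which is a non-high vowel, so the negative suffix is -o, giving *tafisirifao*.

tafisirifao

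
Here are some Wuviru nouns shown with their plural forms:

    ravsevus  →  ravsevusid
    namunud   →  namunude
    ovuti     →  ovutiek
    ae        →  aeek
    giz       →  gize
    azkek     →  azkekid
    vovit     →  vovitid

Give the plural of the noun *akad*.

The suffix is conditioned by the final sound: -id when the stem ends in a voiceless consonant (*ravsevus*, *azkek*, *vovit*); -e when the stem ends in a voiced consonant (*namunud*, *giz*); -ek when the stem ends in a vowel (*ovuti*, *ae*).
*akad* — final sound /d/ (a voiced consonant) → -e → *akade*.

akade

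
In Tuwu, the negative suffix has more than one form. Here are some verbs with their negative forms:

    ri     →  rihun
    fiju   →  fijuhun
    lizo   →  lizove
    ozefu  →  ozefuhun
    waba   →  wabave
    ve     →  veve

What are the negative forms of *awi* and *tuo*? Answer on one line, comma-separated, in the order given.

awihun, tuove

The alternation tracks the last vowel of the stem — -hun when the last vowel of the stem is a high vowel (*ri*, *fiju*, *ozefu*); -ve when the last vowel of the stem is a non-high vowel (*lizo*, *waba*, *ve*).
*awi*: last vowel = /i/, a high vowel → -hun → *awihun*.
*tuo* — last vowel /o/ (a non-high vowel) → -ve → *tuove*.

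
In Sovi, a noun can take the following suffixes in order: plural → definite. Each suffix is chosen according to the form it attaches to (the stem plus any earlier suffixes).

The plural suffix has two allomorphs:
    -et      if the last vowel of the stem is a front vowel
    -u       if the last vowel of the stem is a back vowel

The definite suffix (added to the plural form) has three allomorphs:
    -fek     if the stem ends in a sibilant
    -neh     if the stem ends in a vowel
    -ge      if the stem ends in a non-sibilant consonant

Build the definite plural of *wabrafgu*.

wabrafguuneh

*wabrafgu*: last vowel = /u/, a back vowel → -u → *wabrafguu*.
Since the final sound of the plural form *wabrafguu* is /u/ (a vowel), it takes -neh, giving *wabrafguuneh*.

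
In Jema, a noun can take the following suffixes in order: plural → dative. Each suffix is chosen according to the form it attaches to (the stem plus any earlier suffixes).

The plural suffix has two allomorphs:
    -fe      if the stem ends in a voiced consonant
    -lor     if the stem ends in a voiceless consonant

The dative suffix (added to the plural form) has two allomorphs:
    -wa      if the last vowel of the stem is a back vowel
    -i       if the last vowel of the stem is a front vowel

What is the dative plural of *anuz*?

anuzfei

The final consonant of *anuz* is /z/, which is voiced, so the plural suffix is -fe, giving *anuzfe*.
Since the last vowel of the plural form *anuzfe* is /e/ (a front vowel), it takes -i, giving *anuzfei*.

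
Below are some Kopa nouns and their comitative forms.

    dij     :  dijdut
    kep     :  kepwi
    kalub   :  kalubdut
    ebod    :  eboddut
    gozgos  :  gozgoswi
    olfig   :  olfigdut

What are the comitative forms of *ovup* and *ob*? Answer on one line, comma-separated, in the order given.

The pattern is voicing of the final consonant: -wi when the stem ends in a voiceless consonant (*kep*, *gozgos*); -dut when the stem ends in a voiced consonant (*dij*, *kalub*, *ebod*, *olfig*).
*ovup* — final consonant /p/ (voiceless) → -wi → *ovupwi*.
*ob*: final consonant = /b/, voiced → -dut → *obdut*.

ovupwi, obdut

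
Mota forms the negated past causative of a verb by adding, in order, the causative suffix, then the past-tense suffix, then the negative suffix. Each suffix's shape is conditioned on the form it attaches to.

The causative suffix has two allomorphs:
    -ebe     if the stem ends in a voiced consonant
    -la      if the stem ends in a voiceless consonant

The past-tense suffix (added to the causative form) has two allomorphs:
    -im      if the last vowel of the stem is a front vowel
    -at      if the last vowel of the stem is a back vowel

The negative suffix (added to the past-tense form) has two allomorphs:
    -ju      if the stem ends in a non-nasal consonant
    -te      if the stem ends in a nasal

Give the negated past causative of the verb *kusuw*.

kusuwebeimte

*kusuw*: final consonant = /w/, voiced → -ebe → *kusuwebe*.
The causative form *kusuwebe*: last vowel = /e/, a front vowel → -im → *kusuwebeim*.
The past-tense form *kusuwebeim* — final consonant /m/ (a nasal) → -te → *kusuwebeimte*.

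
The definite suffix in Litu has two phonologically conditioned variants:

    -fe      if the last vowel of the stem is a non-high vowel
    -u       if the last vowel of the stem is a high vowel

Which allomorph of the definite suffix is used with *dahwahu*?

*dahwahu* — last vowel /u/ (a high vowel) → -u.

-u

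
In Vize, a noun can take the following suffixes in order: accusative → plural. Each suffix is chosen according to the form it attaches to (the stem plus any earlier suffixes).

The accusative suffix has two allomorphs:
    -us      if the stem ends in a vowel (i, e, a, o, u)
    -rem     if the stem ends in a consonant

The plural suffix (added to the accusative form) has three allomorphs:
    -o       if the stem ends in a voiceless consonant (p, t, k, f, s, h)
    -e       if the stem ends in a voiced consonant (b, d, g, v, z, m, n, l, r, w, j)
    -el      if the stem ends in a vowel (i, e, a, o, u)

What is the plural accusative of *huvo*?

huvouso

The final sound of *huvo* is /o/, which is a vowel, so the accusative suffix is -us, giving *huvous*.
Since the final sound of the accusative form *huvous* is /s/ (a voiceless consonant), it takes -o, giving *huvouso*.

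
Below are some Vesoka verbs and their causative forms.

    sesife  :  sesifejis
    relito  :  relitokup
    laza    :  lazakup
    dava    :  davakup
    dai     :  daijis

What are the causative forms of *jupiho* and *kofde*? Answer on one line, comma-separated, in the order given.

jupihokup, kofdejis

The alternation tracks the last vowel of the stem — -jis when the last vowel of the stem is a front vowel (*sesife*, *dai*); -kup when the last vowel of the stem is a back vowel (*relito*, *laza*, *dava*).
*jupiho* — last vowel /o/ (a back vowel) → -kup → *jupihokup*.
Since the last vowel of *kofde* is /e/ (a front vowel), it takes -jis, giving *kofdejis*.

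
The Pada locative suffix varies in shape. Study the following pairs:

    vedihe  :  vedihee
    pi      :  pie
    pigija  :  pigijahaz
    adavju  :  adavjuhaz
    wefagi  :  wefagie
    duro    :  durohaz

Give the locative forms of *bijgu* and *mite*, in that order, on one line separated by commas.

Looking at the last vowel of each stem: -e when the last vowel of the stem is a front vowel (*vedihe*, *pi*, *wefagi*); -haz when the last vowel of the stem is a back vowel (*pigija*, *adavju*, *duro*).
*bijgu* — last vowel /u/ (a back vowel) → -haz → *bijguhaz*.
*mite* — last vowel /e/ (a front vowel) → -e → *mitee*.

bijguhaz, mitee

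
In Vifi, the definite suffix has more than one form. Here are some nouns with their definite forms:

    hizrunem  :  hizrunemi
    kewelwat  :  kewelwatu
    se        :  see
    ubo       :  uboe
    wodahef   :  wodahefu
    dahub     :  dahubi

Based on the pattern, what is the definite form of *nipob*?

The pattern is voicing of the final sound: -u when the stem ends in a voiceless consonant (*kewelwat*, *wodahef*); -i when the stem ends in a voiced consonant (*hizrunem*, *dahub*); -e when the stem ends in a vowel (*se*, *ubo*).
Since the final sound of *nipob* is /b/ (a voiced consonant), it takes -i, giving *nipobi*.

nipobi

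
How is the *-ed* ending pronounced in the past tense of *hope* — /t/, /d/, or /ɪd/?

The stem *hope* ends in a voiceless consonant other than /t/.
The -ed suffix is realized as /ɪd/ after /t, d/; as /t/ after other voiceless consonants; and as /d/ after other voiced sounds.
So -ed on *hope* is pronounced /t/.

/t/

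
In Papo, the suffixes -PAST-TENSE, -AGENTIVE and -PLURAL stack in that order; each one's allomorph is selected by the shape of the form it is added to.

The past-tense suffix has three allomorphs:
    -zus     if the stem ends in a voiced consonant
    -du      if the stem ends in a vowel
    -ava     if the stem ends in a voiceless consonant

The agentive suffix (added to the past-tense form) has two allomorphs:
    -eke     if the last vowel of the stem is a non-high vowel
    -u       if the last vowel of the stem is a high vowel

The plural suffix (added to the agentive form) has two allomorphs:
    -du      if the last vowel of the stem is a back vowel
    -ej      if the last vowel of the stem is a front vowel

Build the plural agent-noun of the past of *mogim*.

mogimzusudu

*mogim* — final sound /m/ (a voiced consonant) → -zus → *mogimzus*.
The last vowel of the past-tense form *mogimzus* is /u/, which is a high vowel, so the agentive suffix is -u, giving *mogimzusu*.
The agentive form *mogimzusu* — last vowel /u/ (a back vowel) → -du → *mogimzusudu*.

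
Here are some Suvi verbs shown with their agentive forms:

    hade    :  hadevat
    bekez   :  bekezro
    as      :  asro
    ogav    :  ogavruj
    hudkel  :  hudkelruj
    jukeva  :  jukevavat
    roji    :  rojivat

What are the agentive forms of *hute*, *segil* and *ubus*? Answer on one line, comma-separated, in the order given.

The pattern is sibilance of the final sound: -ro when the stem ends in a sibilant (*bekez*, *as*); -ruj when the stem ends in a non-sibilant consonant (*ogav*, *hudkel*); -vat when the stem ends in a vowel (*hade*, *jukeva*, *roji*).
*hute*: final sound = /e/, a vowel → -vat → *hutevat*.
*segil*: final sound = /l/, a non-sibilant consonant → -ruj → *segilruj*.
*ubus*: final sound = /s/, a sibilant → -ro → *ubusro*.

hutevat, segilruj, ubusro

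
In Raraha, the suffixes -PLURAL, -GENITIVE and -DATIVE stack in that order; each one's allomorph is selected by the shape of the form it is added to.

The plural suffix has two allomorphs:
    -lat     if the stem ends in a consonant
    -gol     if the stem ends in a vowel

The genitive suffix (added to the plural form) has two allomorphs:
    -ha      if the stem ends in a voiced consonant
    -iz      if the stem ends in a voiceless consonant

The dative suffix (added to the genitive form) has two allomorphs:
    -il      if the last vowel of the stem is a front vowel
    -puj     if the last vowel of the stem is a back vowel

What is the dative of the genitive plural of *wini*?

The final sound of *wini* is /i/, which is a vowel, so the plural suffix is -gol, giving *winigol*.
Since the final consonant of the plural form *winigol* is /l/ (voiced), it takes -ha, giving *winigolha*.
The genitive form *winigolha*: last vowel = /a/, a back vowel → -puj → *winigolhapuj*.

winigolhapuj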